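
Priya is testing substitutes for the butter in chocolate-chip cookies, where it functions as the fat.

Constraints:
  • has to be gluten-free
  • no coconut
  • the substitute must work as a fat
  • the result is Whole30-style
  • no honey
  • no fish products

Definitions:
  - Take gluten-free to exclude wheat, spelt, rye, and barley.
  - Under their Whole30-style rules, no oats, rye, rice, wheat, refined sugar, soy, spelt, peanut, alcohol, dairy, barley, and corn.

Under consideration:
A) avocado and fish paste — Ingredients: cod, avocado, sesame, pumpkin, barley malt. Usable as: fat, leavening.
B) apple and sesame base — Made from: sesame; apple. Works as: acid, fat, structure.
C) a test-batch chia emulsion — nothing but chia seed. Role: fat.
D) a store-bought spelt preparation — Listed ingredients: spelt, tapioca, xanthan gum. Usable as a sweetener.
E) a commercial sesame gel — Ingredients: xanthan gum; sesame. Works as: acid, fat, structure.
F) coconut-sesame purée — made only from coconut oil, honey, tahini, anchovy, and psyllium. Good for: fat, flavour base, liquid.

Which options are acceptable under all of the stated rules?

B, C, E

A: has barley malt, so not gluten-free; has barley malt, so not Whole30-style (and 1 more) — out
B: only sesame and apple; none excluded — OK
C: gluten-free, no coconut — OK
D: not usable as a fat; has spelt, so not gluten-free (and 1 more) — reject
E: no fish, Whole30-style — valid
F: has anchovy, so not fish-free; has coconut oil, so not coconut-free (and 1 more) — reject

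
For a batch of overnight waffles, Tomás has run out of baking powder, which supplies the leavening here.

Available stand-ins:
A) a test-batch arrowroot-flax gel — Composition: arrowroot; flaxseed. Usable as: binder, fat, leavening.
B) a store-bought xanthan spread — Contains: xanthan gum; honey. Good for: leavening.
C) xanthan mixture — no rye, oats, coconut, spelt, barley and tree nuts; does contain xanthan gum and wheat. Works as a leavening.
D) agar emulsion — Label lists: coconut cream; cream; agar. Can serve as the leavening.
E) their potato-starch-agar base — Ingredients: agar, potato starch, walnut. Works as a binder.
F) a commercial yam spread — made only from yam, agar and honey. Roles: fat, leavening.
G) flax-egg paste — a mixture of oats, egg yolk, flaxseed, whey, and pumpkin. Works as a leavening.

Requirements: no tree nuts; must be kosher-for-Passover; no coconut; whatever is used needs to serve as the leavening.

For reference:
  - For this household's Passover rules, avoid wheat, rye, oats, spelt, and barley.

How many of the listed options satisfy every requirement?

3

A: only flaxseed and arrowroot; none excluded — OK
B: every rule checks out — valid
C: has wheat, so not kosher-for-Passover — out
D: has coconut cream, so not coconut-free — reject
E: not usable as a leavening; has walnut, so not tree-nut-free — out
F: only honey, agar, and yam; none excluded — keep
G: has oats, so not kosher-for-Passover — reject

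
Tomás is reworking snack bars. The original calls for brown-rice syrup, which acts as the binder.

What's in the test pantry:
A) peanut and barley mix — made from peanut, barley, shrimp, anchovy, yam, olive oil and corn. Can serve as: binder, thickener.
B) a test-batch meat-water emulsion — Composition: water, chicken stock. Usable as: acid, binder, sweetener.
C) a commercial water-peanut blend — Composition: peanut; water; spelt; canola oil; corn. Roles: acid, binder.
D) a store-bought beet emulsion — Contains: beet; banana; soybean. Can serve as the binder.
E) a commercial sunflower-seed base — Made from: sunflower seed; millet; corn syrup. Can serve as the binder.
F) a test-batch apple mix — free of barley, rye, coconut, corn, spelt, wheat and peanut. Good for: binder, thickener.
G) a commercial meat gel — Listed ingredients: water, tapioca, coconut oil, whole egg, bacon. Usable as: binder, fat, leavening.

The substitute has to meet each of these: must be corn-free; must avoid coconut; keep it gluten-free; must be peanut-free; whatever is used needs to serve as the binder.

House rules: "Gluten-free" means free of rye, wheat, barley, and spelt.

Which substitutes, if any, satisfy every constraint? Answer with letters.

A: has barley, so not gluten-free; has peanut, so not peanut-free (and 1 more) — reject
B: all constraints satisfied — valid
C: has spelt, so not gluten-free; has peanut, so not peanut-free (and 1 more) — reject
D: no coconut, no corn — valid
E: has corn syrup, so not corn-free — no
F: works as a binder, no corn, no coconut — OK
G: has coconut oil, so not coconut-free — no

B, D, F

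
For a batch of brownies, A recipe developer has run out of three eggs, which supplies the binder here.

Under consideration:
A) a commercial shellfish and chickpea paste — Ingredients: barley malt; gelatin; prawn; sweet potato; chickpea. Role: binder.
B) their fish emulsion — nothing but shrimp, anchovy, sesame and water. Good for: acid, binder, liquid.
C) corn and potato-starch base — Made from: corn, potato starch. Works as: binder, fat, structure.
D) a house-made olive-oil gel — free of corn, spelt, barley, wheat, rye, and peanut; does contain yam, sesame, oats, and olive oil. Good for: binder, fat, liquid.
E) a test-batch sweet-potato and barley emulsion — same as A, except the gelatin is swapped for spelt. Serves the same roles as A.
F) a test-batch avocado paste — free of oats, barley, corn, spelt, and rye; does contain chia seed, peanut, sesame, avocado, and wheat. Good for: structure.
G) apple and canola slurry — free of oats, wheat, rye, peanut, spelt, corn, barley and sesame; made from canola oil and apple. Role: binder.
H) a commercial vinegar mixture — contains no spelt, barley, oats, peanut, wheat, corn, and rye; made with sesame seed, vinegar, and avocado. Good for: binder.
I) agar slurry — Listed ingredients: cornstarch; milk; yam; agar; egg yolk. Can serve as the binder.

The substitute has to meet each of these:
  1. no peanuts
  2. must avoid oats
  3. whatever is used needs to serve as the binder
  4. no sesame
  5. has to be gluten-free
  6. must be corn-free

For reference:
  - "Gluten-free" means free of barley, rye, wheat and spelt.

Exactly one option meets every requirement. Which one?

G

A: has barley malt, so not gluten-free — reject
B: has sesame, so not sesame-free — out
C: has corn, so not corn-free — out
D: has sesame, so not sesame-free; has oats, so not oat-free — no
E: has barley malt, so not gluten-free — no
F: not usable as a binder; has wheat, so not gluten-free (and 2 more) — out
G: all constraints satisfied — OK
H: has sesame seed, so not sesame-free — out
I: has cornstarch, so not corn-free — out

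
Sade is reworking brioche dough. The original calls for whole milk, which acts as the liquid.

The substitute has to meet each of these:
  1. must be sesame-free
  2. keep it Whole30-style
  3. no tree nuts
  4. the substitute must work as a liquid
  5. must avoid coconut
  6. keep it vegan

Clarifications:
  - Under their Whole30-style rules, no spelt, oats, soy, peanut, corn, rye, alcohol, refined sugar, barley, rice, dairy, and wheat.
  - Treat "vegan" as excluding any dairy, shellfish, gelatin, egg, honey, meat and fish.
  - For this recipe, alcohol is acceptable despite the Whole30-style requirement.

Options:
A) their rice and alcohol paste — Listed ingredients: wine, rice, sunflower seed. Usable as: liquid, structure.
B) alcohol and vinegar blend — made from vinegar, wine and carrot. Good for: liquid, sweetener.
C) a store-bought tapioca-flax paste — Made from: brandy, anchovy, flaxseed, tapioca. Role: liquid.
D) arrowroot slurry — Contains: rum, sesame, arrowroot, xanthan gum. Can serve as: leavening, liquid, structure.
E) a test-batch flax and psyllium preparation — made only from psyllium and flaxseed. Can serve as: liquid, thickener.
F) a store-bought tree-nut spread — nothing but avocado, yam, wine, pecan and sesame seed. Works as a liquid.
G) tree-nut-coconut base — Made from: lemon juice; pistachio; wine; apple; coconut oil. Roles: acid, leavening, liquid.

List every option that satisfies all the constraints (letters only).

B, E

A: has rice, so not Whole30-style — reject
B: alcohol is permitted under the Whole30-style carve-out; nothing else excluded — OK
C: has anchovy, so not vegan — no
D: has sesame, so not sesame-free — no
E: only psyllium and flaxseed; none excluded — valid
F: has sesame seed, so not sesame-free; has pecan, so not tree-nut-free — reject
G: has pistachio, so not tree-nut-free; has coconut oil, so not coconut-free — reject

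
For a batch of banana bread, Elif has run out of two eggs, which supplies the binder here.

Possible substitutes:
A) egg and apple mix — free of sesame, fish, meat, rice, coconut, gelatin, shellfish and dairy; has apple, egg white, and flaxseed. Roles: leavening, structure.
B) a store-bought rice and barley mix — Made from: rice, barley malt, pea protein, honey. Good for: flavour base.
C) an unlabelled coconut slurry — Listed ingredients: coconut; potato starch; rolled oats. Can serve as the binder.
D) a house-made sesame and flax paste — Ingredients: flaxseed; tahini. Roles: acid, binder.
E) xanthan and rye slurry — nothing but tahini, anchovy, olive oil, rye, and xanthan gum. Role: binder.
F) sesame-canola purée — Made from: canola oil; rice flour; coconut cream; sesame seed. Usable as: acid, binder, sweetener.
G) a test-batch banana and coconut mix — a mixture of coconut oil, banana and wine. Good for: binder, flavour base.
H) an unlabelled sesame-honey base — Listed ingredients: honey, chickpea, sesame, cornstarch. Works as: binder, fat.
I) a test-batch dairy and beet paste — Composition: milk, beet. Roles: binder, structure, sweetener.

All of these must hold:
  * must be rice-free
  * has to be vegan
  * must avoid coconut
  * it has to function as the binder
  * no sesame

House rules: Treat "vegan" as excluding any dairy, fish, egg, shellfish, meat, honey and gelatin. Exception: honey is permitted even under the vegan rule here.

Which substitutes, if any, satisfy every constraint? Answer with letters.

none

A: not usable as a binder; has egg white, so not vegan — no
B: not usable as a binder; has rice, so not rice-free — no
C: has coconut, so not coconut-free — no
D: has tahini, so not sesame-free — out
E: has anchovy, so not vegan; has tahini, so not sesame-free — out
F: has rice flour, so not rice-free; has coconut cream, so not coconut-free (and 1 more) — out
G: has coconut oil, so not coconut-free — no
H: has sesame, so not sesame-free — out
I: has milk, so not vegan — no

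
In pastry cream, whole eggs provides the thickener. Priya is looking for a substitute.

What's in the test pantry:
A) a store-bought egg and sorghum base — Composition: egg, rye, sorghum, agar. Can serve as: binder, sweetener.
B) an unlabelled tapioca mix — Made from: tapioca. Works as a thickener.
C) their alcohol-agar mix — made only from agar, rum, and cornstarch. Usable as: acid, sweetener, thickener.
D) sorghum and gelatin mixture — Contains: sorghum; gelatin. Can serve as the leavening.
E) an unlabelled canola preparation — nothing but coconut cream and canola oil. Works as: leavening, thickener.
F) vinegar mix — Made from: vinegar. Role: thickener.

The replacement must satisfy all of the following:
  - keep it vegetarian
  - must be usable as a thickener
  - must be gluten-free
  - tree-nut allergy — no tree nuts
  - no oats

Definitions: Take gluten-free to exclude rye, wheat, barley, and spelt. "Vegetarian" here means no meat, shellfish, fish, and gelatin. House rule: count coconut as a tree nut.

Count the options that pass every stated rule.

A: not usable as a thickener; has rye, so not gluten-free — out
B: no oats, gluten-free — valid
C: works as a thickener, no oats, tree-nut-free — keep
D: not usable as a thickener; has gelatin, so not vegetarian — reject
E: has coconut cream, so not tree-nut-free — out
F: every rule checks out — keep

3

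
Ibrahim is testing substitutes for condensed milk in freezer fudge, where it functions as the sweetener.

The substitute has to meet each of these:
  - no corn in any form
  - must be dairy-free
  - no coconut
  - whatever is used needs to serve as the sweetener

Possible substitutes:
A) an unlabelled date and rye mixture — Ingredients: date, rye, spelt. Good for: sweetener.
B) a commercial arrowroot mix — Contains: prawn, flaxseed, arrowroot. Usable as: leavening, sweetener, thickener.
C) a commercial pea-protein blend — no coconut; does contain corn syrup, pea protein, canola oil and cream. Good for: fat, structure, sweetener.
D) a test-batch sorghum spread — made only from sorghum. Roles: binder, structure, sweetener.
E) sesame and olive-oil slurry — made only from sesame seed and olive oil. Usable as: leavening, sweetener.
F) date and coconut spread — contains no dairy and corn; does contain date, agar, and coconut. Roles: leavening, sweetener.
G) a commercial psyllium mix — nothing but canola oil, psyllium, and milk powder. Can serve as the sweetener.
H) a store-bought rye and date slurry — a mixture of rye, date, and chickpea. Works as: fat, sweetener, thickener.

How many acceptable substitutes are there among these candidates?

A: all constraints satisfied — valid
B: works as a sweetener, no corn, no coconut — OK
C: has corn syrup, so not corn-free; has cream, so not dairy-free — out
D: only sorghum; none excluded — OK
E: works as a sweetener, no coconut, no dairy — OK
F: has coconut, so not coconut-free — reject
G: has milk powder, so not dairy-free — no
H: works as a sweetener, no corn, no dairy — valid

5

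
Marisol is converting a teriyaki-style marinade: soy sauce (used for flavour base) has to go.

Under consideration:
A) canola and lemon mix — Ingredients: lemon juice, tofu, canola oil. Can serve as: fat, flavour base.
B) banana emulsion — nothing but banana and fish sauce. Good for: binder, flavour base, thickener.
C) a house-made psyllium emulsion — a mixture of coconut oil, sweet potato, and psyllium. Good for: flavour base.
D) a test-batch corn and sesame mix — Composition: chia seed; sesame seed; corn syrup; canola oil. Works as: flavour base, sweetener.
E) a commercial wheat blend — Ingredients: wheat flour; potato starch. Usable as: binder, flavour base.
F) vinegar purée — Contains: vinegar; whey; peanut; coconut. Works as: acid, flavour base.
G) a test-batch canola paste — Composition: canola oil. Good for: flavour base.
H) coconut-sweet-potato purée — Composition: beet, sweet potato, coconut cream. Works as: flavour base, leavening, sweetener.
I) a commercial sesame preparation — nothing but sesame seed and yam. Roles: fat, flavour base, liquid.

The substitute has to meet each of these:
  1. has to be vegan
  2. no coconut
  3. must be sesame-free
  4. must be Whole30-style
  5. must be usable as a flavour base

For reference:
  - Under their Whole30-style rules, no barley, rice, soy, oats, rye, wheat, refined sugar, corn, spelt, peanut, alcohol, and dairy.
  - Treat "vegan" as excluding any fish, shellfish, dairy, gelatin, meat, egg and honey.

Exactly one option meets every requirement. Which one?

G

A: has tofu, so not Whole30-style — out
B: has fish sauce, so not vegan — no
C: has coconut oil, so not coconut-free — no
D: has corn syrup, so not Whole30-style; has sesame seed, so not sesame-free — no
E: has wheat flour, so not Whole30-style — no
F: has whey, so not Whole30-style; has whey, so not vegan (and 1 more) — out
G: only canola oil; none excluded — OK
H: has coconut cream, so not coconut-free — no
I: has sesame seed, so not sesame-free — out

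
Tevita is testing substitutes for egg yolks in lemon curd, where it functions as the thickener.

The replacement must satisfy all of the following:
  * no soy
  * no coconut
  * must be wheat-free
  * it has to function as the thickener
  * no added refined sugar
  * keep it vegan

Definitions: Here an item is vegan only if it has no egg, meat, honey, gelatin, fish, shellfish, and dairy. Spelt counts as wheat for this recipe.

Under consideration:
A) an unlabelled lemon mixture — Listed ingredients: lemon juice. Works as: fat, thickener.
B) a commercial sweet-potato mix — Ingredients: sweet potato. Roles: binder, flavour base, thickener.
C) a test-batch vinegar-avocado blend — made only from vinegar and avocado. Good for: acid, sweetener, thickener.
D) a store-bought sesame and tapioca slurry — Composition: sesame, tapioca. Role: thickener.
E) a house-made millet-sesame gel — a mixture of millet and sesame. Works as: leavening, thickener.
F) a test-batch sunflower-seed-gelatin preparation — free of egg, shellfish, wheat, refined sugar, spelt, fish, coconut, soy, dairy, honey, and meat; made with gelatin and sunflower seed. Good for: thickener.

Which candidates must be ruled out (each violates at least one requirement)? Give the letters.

F

A: every rule checks out — keep
B: only sweet potato; none excluded — keep
C: only avocado and vinegar; none excluded — OK
D: only sesame and tapioca; none excluded — keep
E: every rule checks out — keep
F: has gelatin, so not vegan — reject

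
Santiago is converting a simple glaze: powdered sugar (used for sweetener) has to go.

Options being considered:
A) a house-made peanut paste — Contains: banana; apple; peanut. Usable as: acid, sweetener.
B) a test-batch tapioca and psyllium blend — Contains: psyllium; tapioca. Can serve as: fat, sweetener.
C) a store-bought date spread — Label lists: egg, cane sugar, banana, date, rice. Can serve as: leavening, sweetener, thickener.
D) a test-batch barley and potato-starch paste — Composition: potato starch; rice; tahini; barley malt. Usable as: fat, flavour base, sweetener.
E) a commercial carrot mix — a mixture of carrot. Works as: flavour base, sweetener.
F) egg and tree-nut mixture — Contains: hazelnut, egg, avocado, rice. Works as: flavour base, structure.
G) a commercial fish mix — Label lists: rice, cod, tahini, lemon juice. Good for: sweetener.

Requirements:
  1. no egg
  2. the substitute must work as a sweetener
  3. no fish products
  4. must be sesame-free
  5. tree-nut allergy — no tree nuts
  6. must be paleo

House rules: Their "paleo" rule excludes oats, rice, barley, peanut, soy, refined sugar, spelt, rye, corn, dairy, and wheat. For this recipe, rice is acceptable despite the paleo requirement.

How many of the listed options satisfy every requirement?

2

A: has peanut, so not paleo — reject
B: every rule checks out — keep
C: has cane sugar, so not paleo; has egg, so not egg-free — no
D: has barley malt, so not paleo; has tahini, so not sesame-free — out
E: all constraints satisfied — keep
F: not usable as a sweetener; has egg, so not egg-free (and 1 more) — reject
G: has tahini, so not sesame-free; has cod, so not fish-free — no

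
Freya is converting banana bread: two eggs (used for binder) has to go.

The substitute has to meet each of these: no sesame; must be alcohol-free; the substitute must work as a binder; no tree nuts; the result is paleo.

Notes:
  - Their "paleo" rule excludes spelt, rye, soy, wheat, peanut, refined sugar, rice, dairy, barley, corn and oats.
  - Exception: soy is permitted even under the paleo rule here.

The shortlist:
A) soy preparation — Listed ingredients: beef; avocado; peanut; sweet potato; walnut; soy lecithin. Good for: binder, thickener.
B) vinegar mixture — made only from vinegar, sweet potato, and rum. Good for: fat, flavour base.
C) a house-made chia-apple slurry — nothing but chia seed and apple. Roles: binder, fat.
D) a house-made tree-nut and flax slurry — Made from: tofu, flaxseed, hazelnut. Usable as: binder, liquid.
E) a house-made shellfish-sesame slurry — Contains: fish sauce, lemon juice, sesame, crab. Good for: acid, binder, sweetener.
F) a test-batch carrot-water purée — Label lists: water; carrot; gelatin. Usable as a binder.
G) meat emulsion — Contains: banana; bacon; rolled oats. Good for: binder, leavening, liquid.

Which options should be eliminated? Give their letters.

A, B, D, E, G

A: has peanut, so not paleo; has walnut, so not tree-nut-free — reject
B: not usable as a binder; has rum, so not alcohol-free — out
C: only apple and chia seed; none excluded — OK
D: has hazelnut, so not tree-nut-free — no
E: has sesame, so not sesame-free — reject
F: only gelatin, carrot, and water; none excluded — keep
G: has rolled oats, so not paleo — reject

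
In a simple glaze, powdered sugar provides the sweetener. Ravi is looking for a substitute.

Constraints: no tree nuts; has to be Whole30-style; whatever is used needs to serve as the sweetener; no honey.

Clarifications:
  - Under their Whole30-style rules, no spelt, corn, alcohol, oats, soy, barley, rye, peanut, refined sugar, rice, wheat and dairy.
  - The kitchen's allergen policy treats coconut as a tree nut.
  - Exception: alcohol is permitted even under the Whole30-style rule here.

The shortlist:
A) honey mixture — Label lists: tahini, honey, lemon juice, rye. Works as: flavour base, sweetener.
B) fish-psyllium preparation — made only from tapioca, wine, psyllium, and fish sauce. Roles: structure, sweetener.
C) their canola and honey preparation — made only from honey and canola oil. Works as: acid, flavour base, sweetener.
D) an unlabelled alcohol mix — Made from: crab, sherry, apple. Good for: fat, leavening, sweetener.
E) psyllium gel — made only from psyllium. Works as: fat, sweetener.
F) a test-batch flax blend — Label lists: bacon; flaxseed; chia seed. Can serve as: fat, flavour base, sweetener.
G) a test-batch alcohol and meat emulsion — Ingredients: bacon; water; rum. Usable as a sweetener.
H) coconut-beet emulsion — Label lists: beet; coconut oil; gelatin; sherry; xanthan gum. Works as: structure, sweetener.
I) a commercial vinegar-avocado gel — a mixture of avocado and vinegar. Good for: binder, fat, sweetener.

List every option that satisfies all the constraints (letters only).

A: has rye, so not Whole30-style; has honey, so not honey-free — out
B: alcohol is permitted under the Whole30-style carve-out; nothing else excluded — valid
C: has honey, so not honey-free — no
D: alcohol is permitted under the Whole30-style carve-out; nothing else excluded — OK
E: nothing on the exclusion list — valid
F: all constraints satisfied — OK
G: alcohol is permitted under the Whole30-style carve-out; nothing else excluded — keep
H: has coconut oil, so not tree-nut-free — no
I: all constraints satisfied — keep

B, D, E, F, G, I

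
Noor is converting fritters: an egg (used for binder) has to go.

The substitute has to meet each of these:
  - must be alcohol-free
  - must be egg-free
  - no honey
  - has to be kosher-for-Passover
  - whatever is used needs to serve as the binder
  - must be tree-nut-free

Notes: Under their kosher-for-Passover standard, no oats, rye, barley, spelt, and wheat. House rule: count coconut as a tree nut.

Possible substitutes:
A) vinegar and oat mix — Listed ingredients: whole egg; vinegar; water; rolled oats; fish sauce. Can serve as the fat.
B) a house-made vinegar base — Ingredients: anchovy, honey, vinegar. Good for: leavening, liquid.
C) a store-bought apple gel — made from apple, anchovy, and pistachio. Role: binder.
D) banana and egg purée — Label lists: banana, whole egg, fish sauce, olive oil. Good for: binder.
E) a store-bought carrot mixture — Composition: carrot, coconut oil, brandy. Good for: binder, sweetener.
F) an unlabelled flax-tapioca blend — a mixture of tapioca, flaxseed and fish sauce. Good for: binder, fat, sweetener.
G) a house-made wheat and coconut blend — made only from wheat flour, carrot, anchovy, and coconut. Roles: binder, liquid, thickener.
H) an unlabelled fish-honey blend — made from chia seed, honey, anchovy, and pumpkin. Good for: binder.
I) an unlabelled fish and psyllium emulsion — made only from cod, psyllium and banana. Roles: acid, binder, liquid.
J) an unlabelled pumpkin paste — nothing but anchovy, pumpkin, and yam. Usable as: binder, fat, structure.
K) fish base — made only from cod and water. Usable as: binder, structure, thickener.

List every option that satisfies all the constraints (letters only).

F, I, J, K

A: not usable as a binder; has rolled oats, so not kosher-for-Passover (and 1 more) — no
B: not usable as a binder; has honey, so not honey-free — out
C: has pistachio, so not tree-nut-free — no
D: has whole egg, so not egg-free — no
E: has coconut oil, so not tree-nut-free; has brandy, so not alcohol-free — out
F: nothing on the exclusion list — OK
G: has wheat flour, so not kosher-for-Passover; has coconut, so not tree-nut-free — reject
H: has honey, so not honey-free — no
I: only cod, banana and psyllium; none excluded — keep
J: works as a binder, no egg, no alcohol — keep
K: nothing on the exclusion list — OK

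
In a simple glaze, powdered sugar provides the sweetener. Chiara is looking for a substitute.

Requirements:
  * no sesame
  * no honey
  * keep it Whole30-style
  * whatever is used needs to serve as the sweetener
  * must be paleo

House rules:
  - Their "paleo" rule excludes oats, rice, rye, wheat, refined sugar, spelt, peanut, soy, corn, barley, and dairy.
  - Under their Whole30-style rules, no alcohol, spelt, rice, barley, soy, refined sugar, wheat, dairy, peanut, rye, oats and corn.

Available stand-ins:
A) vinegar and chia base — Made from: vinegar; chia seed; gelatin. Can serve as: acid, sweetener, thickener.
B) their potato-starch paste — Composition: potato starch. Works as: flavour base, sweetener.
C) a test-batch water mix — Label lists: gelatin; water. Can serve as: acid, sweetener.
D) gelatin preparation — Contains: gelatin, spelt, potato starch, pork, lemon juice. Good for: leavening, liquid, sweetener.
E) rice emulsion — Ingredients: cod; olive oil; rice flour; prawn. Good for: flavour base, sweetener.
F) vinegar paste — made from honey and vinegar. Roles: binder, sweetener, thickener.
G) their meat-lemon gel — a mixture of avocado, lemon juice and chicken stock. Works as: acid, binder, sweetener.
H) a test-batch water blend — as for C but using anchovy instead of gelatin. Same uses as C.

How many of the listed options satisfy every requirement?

5

A: nothing on the exclusion list — valid
B: no sesame, paleo — OK
C: works as a sweetener, paleo, Whole30-style — OK
D: has spelt, so not paleo; has spelt, so not Whole30-style — no
E: has rice flour, so not paleo; has rice flour, so not Whole30-style — out
F: has honey, so not honey-free — out
G: works as a sweetener, no honey, paleo — OK
H: Whole30-style, paleo — keep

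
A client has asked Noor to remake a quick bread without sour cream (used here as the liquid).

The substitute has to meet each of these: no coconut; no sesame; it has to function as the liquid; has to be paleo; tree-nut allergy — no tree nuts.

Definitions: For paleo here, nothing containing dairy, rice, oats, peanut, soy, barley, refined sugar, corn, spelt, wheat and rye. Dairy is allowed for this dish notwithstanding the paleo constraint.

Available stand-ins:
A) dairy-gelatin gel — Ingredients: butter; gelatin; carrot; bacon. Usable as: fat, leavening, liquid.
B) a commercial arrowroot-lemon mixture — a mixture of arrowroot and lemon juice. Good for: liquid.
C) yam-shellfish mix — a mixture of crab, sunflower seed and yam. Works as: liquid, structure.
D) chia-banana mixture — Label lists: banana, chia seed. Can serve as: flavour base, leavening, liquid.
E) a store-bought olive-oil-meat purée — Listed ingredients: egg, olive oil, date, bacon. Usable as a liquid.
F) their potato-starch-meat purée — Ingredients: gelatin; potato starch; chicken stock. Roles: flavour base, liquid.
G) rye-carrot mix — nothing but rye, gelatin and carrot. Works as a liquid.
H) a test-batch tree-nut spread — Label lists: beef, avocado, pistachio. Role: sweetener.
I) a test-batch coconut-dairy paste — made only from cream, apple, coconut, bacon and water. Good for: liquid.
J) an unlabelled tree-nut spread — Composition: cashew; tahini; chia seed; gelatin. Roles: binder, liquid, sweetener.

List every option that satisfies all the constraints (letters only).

A, B, C, D, E, F

A: dairy is permitted under the paleo carve-out; nothing else excluded — valid
B: every rule checks out — OK
C: only crab, sunflower seed and yam; none excluded — OK
D: every rule checks out — OK
E: nothing on the exclusion list — keep
F: only gelatin, chicken stock, and potato starch; none excluded — keep
G: has rye, so not paleo — no
H: not usable as a liquid; has pistachio, so not tree-nut-free — out
I: has coconut, so not coconut-free — reject
J: has cashew, so not tree-nut-free; has tahini, so not sesame-free — no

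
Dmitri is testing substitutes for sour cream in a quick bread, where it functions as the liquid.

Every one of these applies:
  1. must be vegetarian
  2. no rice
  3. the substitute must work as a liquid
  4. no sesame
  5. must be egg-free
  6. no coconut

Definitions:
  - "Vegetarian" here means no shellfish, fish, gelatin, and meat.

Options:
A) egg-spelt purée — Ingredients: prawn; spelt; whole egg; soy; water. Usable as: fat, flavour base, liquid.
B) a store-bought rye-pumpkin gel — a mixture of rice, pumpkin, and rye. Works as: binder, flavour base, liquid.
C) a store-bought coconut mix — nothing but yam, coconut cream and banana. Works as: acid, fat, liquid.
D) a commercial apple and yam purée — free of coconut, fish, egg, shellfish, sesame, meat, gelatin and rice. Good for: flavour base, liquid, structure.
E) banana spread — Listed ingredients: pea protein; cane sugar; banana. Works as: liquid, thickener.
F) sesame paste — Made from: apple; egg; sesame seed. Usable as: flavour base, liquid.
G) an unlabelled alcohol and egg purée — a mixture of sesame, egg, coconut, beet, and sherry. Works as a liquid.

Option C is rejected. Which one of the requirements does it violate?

coconut-free

usable as a liquid: satisfied
vegetarian: satisfied
rice-free: satisfied
coconut-free: has coconut cream — fails
sesame-free: satisfied
egg-free: satisfied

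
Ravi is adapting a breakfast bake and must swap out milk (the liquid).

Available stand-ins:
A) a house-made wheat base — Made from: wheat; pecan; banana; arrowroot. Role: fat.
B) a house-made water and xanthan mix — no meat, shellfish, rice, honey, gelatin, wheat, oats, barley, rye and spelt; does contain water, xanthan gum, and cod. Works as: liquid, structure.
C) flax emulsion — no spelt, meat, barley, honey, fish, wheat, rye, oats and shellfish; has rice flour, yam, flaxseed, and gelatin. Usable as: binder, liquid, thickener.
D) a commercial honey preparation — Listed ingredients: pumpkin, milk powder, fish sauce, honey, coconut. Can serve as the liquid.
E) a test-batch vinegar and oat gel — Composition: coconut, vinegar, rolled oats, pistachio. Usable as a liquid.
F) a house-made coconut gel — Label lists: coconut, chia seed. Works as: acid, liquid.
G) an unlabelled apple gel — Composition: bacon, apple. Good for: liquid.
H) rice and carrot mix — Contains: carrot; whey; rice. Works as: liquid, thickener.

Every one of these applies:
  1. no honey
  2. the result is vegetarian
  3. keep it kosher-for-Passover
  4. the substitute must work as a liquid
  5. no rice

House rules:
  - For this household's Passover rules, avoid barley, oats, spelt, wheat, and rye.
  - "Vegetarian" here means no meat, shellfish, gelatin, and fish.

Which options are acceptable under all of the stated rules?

A: not usable as a liquid; has wheat, so not kosher-for-Passover — reject
B: has cod, so not vegetarian — out
C: has gelatin, so not vegetarian; has rice flour, so not rice-free — reject
D: has fish sauce, so not vegetarian; has honey, so not honey-free — no
E: has rolled oats, so not kosher-for-Passover — reject
F: every rule checks out — keep
G: has bacon, so not vegetarian — no
H: has rice, so not rice-free — out

F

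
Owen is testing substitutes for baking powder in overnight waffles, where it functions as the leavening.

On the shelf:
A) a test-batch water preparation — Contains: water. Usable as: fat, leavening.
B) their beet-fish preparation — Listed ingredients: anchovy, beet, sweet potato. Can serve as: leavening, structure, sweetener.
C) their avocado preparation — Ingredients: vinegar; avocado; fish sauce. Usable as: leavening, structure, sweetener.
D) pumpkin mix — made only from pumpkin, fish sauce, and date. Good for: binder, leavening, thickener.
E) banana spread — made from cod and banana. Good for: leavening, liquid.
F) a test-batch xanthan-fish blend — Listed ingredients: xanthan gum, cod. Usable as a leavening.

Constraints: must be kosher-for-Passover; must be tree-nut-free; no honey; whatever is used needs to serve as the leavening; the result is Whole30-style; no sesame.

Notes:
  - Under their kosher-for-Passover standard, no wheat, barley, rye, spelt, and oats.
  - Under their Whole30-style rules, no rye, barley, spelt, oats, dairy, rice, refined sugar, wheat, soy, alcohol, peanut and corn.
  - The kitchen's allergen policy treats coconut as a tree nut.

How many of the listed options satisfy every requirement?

6

A: every rule checks out — valid
B: only anchovy, beet and sweet potato; none excluded — valid
C: nothing on the exclusion list — keep
D: only fish sauce, pumpkin and date; none excluded — OK
E: all constraints satisfied — OK
F: works as a leavening, kosher-for-Passover, Whole30-style — valid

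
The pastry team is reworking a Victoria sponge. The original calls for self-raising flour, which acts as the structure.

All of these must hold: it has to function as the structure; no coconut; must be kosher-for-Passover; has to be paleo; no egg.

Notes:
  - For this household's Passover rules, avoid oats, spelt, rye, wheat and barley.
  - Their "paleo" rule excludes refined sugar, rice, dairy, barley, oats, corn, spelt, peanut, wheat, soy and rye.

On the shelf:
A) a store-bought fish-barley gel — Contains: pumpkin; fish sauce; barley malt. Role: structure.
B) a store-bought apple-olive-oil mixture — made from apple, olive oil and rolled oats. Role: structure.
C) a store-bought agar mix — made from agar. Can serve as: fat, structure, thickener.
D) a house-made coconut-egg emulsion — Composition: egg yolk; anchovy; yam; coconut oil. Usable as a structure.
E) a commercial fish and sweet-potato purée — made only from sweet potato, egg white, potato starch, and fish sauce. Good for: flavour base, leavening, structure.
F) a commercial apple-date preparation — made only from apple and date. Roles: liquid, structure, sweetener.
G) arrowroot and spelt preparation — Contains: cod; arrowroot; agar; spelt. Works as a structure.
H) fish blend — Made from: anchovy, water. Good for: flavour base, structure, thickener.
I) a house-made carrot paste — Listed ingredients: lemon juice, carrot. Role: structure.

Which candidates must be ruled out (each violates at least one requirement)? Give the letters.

A, B, D, E, G

A: has barley malt, so not kosher-for-Passover; has barley malt, so not paleo — no
B: has rolled oats, so not kosher-for-Passover; has rolled oats, so not paleo — no
C: works as a structure, no egg, kosher-for-Passover — OK
D: has coconut oil, so not coconut-free; has egg yolk, so not egg-free — reject
E: has egg white, so not egg-free — reject
F: all constraints satisfied — OK
G: has spelt, so not kosher-for-Passover; has spelt, so not paleo — out
H: no coconut, no egg — OK
I: kosher-for-Passover, no coconut — keep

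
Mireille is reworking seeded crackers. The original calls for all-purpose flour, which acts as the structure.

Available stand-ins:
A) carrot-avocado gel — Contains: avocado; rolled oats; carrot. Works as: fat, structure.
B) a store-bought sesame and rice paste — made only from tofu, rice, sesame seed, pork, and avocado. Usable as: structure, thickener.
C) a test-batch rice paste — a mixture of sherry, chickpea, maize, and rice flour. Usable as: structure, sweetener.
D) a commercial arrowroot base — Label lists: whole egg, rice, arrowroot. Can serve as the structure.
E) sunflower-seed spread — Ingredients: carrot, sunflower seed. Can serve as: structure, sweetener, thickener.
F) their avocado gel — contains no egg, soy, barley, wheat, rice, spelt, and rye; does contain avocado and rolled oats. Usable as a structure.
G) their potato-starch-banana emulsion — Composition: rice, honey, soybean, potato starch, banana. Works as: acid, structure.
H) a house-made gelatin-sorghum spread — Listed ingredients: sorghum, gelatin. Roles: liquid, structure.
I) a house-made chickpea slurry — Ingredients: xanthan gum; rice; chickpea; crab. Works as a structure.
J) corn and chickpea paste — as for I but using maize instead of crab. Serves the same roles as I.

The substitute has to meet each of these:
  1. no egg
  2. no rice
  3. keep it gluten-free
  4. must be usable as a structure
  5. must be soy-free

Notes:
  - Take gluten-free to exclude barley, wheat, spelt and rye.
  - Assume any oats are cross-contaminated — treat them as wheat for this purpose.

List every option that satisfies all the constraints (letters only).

A: has rolled oats, so not gluten-free — out
B: has tofu, so not soy-free; has rice, so not rice-free — reject
C: has rice flour, so not rice-free — out
D: has rice, so not rice-free; has whole egg, so not egg-free — out
E: every rule checks out — OK
F: has rolled oats, so not gluten-free — reject
G: has soybean, so not soy-free; has rice, so not rice-free — no
H: works as a structure, no rice, gluten-free — keep
I: has rice, so not rice-free — out
J: has rice, so not rice-free — reject

E, H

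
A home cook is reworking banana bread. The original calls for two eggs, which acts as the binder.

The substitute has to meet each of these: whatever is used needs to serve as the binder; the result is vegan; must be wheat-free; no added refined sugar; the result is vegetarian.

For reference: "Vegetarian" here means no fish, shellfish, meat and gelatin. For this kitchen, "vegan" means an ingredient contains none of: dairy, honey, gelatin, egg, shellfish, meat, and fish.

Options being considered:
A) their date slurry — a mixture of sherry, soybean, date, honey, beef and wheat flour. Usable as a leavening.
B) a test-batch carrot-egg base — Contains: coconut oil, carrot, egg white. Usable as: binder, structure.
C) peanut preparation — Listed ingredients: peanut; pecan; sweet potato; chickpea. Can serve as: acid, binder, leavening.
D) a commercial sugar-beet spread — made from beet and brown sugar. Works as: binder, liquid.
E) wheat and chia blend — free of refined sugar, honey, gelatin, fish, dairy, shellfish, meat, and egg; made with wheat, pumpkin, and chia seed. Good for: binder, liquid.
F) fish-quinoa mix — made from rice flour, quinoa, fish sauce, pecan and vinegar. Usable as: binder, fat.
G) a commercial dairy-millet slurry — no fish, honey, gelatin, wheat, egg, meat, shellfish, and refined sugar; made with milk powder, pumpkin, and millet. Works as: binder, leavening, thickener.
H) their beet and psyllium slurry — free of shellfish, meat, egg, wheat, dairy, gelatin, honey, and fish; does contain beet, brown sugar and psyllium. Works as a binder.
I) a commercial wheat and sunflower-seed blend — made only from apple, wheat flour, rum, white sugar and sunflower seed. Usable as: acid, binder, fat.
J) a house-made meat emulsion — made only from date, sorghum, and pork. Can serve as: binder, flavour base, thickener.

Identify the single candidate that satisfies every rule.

A: not usable as a binder; has beef, so not vegetarian (and 2 more) — out
B: has egg white, so not vegan — no
C: peanut and pecan etc. — none of it excluded — keep
D: has brown sugar, so not no-added-sugar — no
E: has wheat, so not wheat-free — reject
F: has fish sauce, so not vegetarian; has fish sauce, so not vegan — out
G: has milk powder, so not vegan — out
H: has brown sugar, so not no-added-sugar — out
I: has white sugar, so not no-added-sugar; has wheat flour, so not wheat-free — no
J: has pork, so not vegetarian; has pork, so not vegan — out

C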